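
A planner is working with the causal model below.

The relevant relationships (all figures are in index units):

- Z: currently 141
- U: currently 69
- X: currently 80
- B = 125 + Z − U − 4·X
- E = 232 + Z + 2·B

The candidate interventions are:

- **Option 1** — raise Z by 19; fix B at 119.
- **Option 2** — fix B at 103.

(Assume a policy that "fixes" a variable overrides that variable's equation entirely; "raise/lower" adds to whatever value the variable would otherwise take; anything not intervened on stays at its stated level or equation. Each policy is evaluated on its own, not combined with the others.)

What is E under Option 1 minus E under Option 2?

Option 1 (Z + 19, B := 119):
  Z = 141 + 19 = 160
  U = 69
  X = 80
  B = 119
  E = 232 + 160 + 2·119 = 630
Option 2 (B := 103):
  Z = 141
  U = 69
  X = 80
  B = 103
  E = 232 + 141 + 2·103 = 579
E: 630 − 579 = 51

51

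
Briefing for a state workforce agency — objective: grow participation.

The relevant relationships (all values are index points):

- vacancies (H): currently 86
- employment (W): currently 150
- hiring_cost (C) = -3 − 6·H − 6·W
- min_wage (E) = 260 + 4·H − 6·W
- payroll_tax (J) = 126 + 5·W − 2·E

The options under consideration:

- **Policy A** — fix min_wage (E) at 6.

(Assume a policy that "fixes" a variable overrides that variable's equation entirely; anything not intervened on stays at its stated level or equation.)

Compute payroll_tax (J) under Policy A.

Policy A (E := 6):
  H = 86
  W = 150
  E = 6
  J = 126 + 5·150 − 2·6 = 864

864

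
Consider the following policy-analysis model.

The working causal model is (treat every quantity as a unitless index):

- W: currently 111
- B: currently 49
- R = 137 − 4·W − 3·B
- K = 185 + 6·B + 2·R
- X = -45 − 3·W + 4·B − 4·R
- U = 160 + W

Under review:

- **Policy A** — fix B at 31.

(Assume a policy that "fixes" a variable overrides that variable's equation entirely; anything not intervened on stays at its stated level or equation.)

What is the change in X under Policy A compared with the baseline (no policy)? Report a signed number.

-288

Baseline:
  W = 111
  B = 49
  R = 137 − 4·111 − 3·49 = -454
  X = -45 − 3·111 + 4·49 − 4·(-454) = 1634
Policy A (B := 31):
  W = 111
  B = 31
  R = 137 − 4·111 − 3·31 = -400
  X = -45 − 3·111 + 4·31 − 4·(-400) = 1346
Change in X: 1346 − 1634 = -288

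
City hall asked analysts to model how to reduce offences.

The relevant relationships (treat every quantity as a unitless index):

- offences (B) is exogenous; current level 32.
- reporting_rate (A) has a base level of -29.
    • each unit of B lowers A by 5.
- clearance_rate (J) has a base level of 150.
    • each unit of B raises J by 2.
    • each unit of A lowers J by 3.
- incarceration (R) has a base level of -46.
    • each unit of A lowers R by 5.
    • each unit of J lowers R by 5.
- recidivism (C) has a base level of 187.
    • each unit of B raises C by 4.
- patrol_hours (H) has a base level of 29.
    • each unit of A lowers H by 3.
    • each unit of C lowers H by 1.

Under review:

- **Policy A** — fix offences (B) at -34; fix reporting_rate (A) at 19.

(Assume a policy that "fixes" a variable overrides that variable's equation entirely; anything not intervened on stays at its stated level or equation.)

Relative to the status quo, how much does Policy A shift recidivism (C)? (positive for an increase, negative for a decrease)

-264

Baseline:
  B = 32
  C = 187 + 4·32 = 315
Policy A (B := -34, A := 19):
  B = -34
  C = 187 + 4·(-34) = 51
Change in C: 51 − 315 = -264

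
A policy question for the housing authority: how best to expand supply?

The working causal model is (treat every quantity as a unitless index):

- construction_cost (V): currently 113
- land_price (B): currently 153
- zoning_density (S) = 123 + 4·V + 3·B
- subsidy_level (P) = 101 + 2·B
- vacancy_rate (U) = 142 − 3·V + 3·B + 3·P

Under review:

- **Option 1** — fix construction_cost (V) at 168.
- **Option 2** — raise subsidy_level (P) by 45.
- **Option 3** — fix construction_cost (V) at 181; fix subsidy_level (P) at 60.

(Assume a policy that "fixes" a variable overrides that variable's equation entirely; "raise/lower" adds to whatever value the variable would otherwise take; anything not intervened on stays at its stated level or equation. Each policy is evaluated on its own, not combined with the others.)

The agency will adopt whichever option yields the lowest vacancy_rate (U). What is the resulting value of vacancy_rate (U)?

238

Option 1 (V := 168):
  V = 168
  B = 153
  P = 101 + 2·153 = 407
  U = 142 − 3·168 + 3·153 + 3·407 = 1318
Option 2 (P + 45):
  V = 113
  B = 153
  P = 101 + 2·153 (+45 from intervention) = 452
  U = 142 − 3·113 + 3·153 + 3·452 = 1618
Option 3 (V := 181, P := 60):
  V = 181
  B = 153
  P = 60
  U = 142 − 3·181 + 3·153 + 3·60 = 238
Comparing — Option 1: U=1318, Option 2: U=1618, Option 3: U=238. Lowest is 238 (Option 3).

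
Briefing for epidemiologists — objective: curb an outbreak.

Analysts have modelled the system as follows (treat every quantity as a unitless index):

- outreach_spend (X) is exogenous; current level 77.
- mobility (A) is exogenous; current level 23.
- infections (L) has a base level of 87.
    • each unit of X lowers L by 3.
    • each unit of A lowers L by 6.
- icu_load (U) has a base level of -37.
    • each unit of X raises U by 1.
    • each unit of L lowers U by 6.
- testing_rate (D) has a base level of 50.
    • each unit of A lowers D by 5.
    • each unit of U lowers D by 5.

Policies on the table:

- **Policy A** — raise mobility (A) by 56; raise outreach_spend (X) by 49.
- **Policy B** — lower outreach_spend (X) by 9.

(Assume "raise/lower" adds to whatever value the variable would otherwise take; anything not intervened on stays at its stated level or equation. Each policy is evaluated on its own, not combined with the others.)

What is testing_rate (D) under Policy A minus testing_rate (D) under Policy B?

-15870

Policy A (A + 56, X + 49):
  X = 77 + 49 = 126
  A = 23 + 56 = 79
  L = 87 − 3·126 − 6·79 = -765
  U = -37 + 126 − 6·(-765) = 4679
  D = 50 − 5·79 − 5·4679 = -23740
Policy B (X − 9):
  X = 77 − 9 = 68
  A = 23
  L = 87 − 3·68 − 6·23 = -255
  U = -37 + 68 − 6·(-255) = 1561
  D = 50 − 5·23 − 5·1561 = -7870
D: -23740 − (-7870) = -15870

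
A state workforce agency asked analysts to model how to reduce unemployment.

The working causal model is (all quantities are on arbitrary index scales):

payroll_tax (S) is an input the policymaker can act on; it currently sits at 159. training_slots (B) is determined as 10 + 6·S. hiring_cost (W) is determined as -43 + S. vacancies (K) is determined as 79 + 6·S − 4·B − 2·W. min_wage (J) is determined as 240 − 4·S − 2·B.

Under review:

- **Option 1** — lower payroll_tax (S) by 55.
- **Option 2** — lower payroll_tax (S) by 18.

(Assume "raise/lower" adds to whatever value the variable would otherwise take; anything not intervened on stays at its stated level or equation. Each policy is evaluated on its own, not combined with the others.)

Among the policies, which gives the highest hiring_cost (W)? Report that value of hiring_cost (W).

98

Option 1 (S − 55):
  S = 159 − 55 = 104
  W = -43 + 104 = 61
Option 2 (S − 18):
  S = 159 − 18 = 141
  W = -43 + 141 = 98
Comparing — Option 1: W=61, Option 2: W=98. Highest is 98 (Option 2).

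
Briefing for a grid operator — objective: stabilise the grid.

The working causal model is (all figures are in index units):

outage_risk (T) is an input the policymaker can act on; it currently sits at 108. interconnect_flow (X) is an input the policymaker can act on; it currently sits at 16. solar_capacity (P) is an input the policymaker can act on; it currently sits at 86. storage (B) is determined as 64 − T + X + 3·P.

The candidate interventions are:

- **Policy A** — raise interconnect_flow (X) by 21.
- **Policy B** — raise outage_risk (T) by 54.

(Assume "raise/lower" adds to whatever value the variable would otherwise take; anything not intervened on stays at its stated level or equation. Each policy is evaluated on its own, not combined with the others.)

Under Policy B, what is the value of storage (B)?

Policy B (T + 54):
  T = 108 + 54 = 162
  X = 16
  P = 86
  B = 64 − 162 + 16 + 3·86 = 176

176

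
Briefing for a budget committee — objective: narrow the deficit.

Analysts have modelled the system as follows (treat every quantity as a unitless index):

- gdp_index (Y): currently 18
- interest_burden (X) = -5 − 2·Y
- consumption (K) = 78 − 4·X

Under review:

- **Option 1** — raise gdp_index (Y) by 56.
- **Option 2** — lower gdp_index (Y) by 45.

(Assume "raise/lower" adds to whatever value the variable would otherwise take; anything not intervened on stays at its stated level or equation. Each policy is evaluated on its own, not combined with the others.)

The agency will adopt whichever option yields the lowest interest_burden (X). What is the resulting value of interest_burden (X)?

-153

Option 1 (Y + 56):
  Y = 18 + 56 = 74
  X = -5 − 2·74 = -153
Option 2 (Y − 45):
  Y = 18 − 45 = -27
  X = -5 − 2·(-27) = 49
Comparing — Option 1: X=-153, Option 2: X=49. Lowest is -153 (Option 1).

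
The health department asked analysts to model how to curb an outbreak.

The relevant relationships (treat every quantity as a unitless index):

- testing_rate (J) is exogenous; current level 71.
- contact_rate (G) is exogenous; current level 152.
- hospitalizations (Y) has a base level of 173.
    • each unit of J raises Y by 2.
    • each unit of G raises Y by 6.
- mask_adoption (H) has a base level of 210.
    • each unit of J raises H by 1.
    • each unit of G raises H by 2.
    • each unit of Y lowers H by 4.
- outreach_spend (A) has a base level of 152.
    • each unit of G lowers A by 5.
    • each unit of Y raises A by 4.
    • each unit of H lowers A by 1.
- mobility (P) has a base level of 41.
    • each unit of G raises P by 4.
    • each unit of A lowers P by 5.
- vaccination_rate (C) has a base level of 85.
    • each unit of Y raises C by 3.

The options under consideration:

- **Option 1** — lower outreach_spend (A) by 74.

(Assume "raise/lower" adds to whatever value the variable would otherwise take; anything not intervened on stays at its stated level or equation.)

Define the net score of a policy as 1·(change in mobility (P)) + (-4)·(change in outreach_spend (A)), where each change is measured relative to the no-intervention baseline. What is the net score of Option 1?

Baseline:
  J = 71
  G = 152
  Y = 173 + 2·71 + 6·152 = 1227
  H = 210 + 71 + 2·152 − 4·1227 = -4323
  A = 152 − 5·152 + 4·1227 − (-4323) = 8623
  P = 41 + 4·152 − 5·8623 = -42466
Option 1 (A − 74):
  J = 71
  G = 152
  Y = 173 + 2·71 + 6·152 = 1227
  H = 210 + 71 + 2·152 − 4·1227 = -4323
  A = 152 − 5·152 + 4·1227 − (-4323) (−74 from intervention) = 8549
  P = 41 + 4·152 − 5·8549 = -42096
ΔP = -42096 − (-42466) = 370; ΔA = 8549 − 8623 = -74
Score = 1·370 + (-4)·(-74) = 666

666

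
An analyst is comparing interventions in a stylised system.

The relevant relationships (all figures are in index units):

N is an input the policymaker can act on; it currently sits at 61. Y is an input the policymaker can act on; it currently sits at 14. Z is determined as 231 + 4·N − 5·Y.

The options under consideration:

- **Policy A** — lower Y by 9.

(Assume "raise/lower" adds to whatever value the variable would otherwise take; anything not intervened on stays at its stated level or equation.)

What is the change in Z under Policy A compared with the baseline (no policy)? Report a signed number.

45

Baseline:
  N = 61
  Y = 14
  Z = 231 + 4·61 − 5·14 = 405
Policy A (Y − 9):
  N = 61
  Y = 14 − 9 = 5
  Z = 231 + 4·61 − 5·5 = 450
Change in Z: 450 − 405 = 45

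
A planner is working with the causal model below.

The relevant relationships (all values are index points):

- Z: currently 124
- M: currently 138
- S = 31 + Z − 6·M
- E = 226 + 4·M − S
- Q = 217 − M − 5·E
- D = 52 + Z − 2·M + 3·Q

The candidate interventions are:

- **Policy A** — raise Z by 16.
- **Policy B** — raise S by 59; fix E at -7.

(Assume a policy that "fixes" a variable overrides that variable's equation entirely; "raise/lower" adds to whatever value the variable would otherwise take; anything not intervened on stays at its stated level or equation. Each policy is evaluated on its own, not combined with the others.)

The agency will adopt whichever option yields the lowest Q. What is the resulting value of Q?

Policy A (Z + 16):
  Z = 124 + 16 = 140
  M = 138
  S = 31 + 140 − 6·138 = -657
  E = 226 + 4·138 − (-657) = 1435
  Q = 217 − 138 − 5·1435 = -7096
Policy B (S + 59, E := -7):
  Z = 124
  M = 138
  S = 31 + 124 − 6·138 (+59 from intervention) = -614
  E = -7
  Q = 217 − 138 − 5·(-7) = 114
Comparing — Policy A: Q=-7096, Policy B: Q=114. Lowest is -7096 (Policy A).

-7096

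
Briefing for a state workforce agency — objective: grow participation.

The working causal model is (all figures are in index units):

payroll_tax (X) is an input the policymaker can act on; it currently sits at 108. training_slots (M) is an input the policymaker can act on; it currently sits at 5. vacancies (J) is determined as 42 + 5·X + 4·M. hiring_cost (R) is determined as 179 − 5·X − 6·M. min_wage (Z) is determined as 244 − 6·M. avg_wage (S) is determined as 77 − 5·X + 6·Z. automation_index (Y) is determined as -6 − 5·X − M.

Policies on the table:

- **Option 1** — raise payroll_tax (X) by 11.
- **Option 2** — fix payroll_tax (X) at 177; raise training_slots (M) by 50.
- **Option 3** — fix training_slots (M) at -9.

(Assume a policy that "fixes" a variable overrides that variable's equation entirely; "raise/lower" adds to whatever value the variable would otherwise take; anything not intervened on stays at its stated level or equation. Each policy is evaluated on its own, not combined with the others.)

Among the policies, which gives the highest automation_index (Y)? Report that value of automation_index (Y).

-537

Option 1 (X + 11):
  X = 108 + 11 = 119
  M = 5
  Y = -6 − 5·119 − 5 = -606
Option 2 (X := 177, M + 50):
  X = 177
  M = 5 + 50 = 55
  Y = -6 − 5·177 − 55 = -946
Option 3 (M := -9):
  X = 108
  M = -9
  Y = -6 − 5·108 − (-9) = -537
Comparing — Option 1: Y=-606, Option 2: Y=-946, Option 3: Y=-537. Highest is -537 (Option 3).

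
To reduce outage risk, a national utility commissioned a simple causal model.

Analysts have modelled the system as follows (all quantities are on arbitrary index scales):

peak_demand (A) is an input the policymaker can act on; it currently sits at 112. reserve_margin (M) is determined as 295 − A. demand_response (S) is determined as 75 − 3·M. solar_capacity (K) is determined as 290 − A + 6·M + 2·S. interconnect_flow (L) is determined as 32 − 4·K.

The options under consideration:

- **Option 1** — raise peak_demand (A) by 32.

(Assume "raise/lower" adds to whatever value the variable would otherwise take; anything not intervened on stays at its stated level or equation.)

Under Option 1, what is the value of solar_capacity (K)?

296

Option 1 (A + 32):
  A = 112 + 32 = 144
  M = 295 − 144 = 151
  S = 75 − 3·151 = -378
  K = 290 − 144 + 6·151 + 2·(-378) = 296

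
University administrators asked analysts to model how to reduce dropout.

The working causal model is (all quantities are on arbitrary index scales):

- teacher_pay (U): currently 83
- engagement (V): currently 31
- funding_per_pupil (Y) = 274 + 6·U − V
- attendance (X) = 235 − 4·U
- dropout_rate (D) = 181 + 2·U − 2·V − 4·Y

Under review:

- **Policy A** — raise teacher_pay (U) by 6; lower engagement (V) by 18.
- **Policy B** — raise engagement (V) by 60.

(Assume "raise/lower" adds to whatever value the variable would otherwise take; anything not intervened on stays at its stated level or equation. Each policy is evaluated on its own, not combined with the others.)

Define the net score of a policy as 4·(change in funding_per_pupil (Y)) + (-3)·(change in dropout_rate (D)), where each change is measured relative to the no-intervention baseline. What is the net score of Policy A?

Baseline:
  U = 83
  V = 31
  Y = 274 + 6·83 − 31 = 741
  D = 181 + 2·83 − 2·31 − 4·741 = -2679
Policy A (U + 6, V − 18):
  U = 83 + 6 = 89
  V = 31 − 18 = 13
  Y = 274 + 6·89 − 13 = 795
  D = 181 + 2·89 − 2·13 − 4·795 = -2847
ΔY = 795 − 741 = 54; ΔD = -2847 − (-2679) = -168
Score = 4·54 + (-3)·(-168) = 720

720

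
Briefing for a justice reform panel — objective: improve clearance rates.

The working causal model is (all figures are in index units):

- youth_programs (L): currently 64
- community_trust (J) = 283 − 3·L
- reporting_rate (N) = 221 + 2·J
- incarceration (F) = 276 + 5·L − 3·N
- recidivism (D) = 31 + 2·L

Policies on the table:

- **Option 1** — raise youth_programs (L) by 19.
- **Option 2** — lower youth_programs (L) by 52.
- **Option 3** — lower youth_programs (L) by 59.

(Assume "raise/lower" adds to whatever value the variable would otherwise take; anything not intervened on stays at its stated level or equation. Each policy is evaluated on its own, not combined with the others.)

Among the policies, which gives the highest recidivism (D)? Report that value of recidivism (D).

197

Option 1 (L + 19):
  L = 64 + 19 = 83
  D = 31 + 2·83 = 197
Option 2 (L − 52):
  L = 64 − 52 = 12
  D = 31 + 2·12 = 55
Option 3 (L − 59):
  L = 64 − 59 = 5
  D = 31 + 2·5 = 41
Comparing — Option 1: D=197, Option 2: D=55, Option 3: D=41. Highest is 197 (Option 1).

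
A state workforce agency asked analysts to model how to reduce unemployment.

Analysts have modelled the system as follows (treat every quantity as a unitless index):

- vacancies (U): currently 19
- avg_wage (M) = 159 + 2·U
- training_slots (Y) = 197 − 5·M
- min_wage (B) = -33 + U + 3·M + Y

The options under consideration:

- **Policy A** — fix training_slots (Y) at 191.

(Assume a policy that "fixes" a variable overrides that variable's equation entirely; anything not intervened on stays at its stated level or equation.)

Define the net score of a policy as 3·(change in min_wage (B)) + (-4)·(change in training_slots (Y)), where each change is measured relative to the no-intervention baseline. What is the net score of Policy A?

Baseline:
  U = 19
  M = 159 + 2·19 = 197
  Y = 197 − 5·197 = -788
  B = -33 + 19 + 3·197 + (-788) = -211
Policy A (Y := 191):
  U = 19
  M = 159 + 2·19 = 197
  Y = 191
  B = -33 + 19 + 3·197 + 191 = 768
ΔB = 768 − (-211) = 979; ΔY = 191 − (-788) = 979
Score = 3·979 + (-4)·979 = -979

-979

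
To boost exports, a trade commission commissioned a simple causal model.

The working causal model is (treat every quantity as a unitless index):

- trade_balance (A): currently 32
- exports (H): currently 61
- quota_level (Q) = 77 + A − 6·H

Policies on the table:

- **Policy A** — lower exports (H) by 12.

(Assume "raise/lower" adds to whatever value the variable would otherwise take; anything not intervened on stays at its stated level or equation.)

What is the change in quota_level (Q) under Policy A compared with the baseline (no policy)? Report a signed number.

72

Baseline:
  A = 32
  H = 61
  Q = 77 + 32 − 6·61 = -257
Policy A (H − 12):
  A = 32
  H = 61 − 12 = 49
  Q = 77 + 32 − 6·49 = -185
Change in Q: -185 − (-257) = 72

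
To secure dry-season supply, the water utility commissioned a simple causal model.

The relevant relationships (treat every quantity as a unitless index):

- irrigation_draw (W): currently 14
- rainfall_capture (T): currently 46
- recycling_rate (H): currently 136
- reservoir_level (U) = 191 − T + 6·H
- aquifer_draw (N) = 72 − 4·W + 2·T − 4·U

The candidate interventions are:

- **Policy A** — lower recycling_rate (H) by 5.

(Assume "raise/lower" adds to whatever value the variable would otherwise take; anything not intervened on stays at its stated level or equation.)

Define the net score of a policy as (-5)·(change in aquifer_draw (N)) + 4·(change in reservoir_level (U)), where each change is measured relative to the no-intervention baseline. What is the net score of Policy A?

-720

Baseline:
  W = 14
  T = 46
  H = 136
  U = 191 − 46 + 6·136 = 961
  N = 72 − 4·14 + 2·46 − 4·961 = -3736
Policy A (H − 5):
  W = 14
  T = 46
  H = 136 − 5 = 131
  U = 191 − 46 + 6·131 = 931
  N = 72 − 4·14 + 2·46 − 4·931 = -3616
ΔN = -3616 − (-3736) = 120; ΔU = 931 − 961 = -30
Score = (-5)·120 + 4·(-30) = -720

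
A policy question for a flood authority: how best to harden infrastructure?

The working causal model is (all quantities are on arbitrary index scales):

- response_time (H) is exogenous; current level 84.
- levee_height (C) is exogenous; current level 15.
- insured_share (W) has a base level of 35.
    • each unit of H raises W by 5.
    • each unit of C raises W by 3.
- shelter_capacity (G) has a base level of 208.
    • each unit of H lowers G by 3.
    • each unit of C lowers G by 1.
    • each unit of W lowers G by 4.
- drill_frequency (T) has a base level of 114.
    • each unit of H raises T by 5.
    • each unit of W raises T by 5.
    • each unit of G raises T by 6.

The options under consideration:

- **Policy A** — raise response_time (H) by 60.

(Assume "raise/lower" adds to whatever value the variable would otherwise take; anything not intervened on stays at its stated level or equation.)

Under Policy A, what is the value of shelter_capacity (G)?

Policy A (H + 60):
  H = 84 + 60 = 144
  C = 15
  W = 35 + 5·144 + 3·15 = 800
  G = 208 − 3·144 − 15 − 4·800 = -3439

-3439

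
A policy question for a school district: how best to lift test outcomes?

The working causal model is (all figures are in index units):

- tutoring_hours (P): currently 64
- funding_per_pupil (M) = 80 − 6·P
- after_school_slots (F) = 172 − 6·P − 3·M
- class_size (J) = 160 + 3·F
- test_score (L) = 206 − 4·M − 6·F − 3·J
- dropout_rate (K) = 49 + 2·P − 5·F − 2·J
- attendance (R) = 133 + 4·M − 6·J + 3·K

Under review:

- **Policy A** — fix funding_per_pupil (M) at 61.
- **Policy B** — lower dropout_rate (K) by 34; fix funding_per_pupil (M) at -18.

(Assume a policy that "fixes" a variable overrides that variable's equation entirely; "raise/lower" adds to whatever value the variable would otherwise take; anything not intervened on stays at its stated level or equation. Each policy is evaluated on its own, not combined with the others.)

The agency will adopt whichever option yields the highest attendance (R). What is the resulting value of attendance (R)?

Policy A (M := 61):
  P = 64
  M = 61
  F = 172 − 6·64 − 3·61 = -395
  J = 160 + 3·(-395) = -1025
  K = 49 + 2·64 − 5·(-395) − 2·(-1025) = 4202
  R = 133 + 4·61 − 6·(-1025) + 3·4202 = 19133
Policy B (K − 34, M := -18):
  P = 64
  M = -18
  F = 172 − 6·64 − 3·(-18) = -158
  J = 160 + 3·(-158) = -314
  K = 49 + 2·64 − 5·(-158) − 2·(-314) (−34 from intervention) = 1561
  R = 133 + 4·(-18) − 6·(-314) + 3·1561 = 6628
Comparing — Policy A: R=19133, Policy B: R=6628. Highest is 19133 (Policy A).

19133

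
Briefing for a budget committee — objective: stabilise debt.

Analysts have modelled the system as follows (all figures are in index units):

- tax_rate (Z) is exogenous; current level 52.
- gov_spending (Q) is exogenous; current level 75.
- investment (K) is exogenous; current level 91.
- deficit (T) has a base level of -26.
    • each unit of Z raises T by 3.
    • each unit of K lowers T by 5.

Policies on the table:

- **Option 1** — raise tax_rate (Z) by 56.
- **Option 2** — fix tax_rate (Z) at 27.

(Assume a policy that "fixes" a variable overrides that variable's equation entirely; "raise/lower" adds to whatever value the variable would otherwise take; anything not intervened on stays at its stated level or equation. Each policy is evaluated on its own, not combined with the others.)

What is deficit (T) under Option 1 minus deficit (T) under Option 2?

Option 1 (Z + 56):
  Z = 52 + 56 = 108
  K = 91
  T = -26 + 3·108 − 5·91 = -157
Option 2 (Z := 27):
  Z = 27
  K = 91
  T = -26 + 3·27 − 5·91 = -400
T: -157 − (-400) = 243

243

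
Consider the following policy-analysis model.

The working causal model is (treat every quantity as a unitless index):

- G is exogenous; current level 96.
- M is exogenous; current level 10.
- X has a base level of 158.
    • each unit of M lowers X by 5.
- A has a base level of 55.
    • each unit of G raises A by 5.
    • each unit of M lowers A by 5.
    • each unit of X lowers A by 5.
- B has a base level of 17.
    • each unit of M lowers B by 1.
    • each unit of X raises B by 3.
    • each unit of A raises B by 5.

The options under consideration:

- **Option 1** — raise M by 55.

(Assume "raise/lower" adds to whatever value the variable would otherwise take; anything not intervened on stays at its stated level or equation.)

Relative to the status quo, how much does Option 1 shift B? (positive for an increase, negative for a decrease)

4620

Baseline:
  G = 96
  M = 10
  X = 158 − 5·10 = 108
  A = 55 + 5·96 − 5·10 − 5·108 = -55
  B = 17 − 10 + 3·108 + 5·(-55) = 56
Option 1 (M + 55):
  G = 96
  M = 10 + 55 = 65
  X = 158 − 5·65 = -167
  A = 55 + 5·96 − 5·65 − 5·(-167) = 1045
  B = 17 − 65 + 3·(-167) + 5·1045 = 4676
Change in B: 4676 − 56 = 4620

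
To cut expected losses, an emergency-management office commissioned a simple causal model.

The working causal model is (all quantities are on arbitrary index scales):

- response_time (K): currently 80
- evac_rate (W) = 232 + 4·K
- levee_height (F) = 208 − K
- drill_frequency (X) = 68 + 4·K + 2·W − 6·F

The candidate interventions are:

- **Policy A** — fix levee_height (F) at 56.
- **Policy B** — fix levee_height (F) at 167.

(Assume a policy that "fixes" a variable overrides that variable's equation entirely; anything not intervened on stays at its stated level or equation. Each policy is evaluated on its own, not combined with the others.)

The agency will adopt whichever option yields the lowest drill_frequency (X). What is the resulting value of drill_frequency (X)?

490

Policy A (F := 56):
  K = 80
  W = 232 + 4·80 = 552
  F = 56
  X = 68 + 4·80 + 2·552 − 6·56 = 1156
Policy B (F := 167):
  K = 80
  W = 232 + 4·80 = 552
  F = 167
  X = 68 + 4·80 + 2·552 − 6·167 = 490
Comparing — Policy A: X=1156, Policy B: X=490. Lowest is 490 (Policy B).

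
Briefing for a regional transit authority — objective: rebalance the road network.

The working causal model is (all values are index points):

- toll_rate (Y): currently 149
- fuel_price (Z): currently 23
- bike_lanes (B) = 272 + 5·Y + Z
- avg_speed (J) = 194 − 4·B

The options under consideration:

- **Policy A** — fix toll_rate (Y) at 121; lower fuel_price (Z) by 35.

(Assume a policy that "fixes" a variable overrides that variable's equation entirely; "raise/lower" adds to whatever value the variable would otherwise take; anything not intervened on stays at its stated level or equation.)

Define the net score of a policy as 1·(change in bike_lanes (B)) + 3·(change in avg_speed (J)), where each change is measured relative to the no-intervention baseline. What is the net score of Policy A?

Baseline:
  Y = 149
  Z = 23
  B = 272 + 5·149 + 23 = 1040
  J = 194 − 4·1040 = -3966
Policy A (Y := 121, Z − 35):
  Y = 121
  Z = 23 − 35 = -12
  B = 272 + 5·121 + (-12) = 865
  J = 194 − 4·865 = -3266
ΔB = 865 − 1040 = -175; ΔJ = -3266 − (-3966) = 700
Score = 1·(-175) + 3·700 = 1925

1925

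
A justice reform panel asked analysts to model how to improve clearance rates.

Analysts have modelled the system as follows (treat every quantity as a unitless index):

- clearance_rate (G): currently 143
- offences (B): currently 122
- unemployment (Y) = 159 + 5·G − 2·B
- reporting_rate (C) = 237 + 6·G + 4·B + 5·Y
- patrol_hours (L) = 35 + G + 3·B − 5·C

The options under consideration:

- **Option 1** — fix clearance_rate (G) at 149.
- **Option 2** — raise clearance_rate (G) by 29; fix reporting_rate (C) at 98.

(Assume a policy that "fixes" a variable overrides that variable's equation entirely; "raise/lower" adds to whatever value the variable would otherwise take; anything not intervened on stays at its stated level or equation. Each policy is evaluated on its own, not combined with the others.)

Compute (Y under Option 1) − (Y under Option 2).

-115

Option 1 (G := 149):
  G = 149
  B = 122
  Y = 159 + 5·149 − 2·122 = 660
Option 2 (G + 29, C := 98):
  G = 143 + 29 = 172
  B = 122
  Y = 159 + 5·172 − 2·122 = 775
Y: 660 − 775 = -115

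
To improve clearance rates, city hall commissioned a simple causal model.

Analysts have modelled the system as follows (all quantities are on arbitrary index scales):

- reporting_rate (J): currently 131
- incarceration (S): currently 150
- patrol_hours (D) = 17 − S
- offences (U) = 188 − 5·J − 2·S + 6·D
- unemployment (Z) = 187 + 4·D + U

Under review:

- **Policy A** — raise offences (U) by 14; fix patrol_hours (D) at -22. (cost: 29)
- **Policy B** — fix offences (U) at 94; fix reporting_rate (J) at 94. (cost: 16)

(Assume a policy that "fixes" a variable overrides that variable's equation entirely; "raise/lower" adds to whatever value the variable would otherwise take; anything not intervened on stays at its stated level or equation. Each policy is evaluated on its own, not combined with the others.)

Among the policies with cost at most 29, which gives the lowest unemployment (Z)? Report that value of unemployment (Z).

Policy A (U + 14, D := -22):
  J = 131
  S = 150
  D = -22
  U = 188 − 5·131 − 2·150 + 6·(-22) (+14 from intervention) = -885
  Z = 187 + 4·(-22) + (-885) = -786
Policy B (U := 94, J := 94):
  J = 94
  S = 150
  D = 17 − 150 = -133
  U = 94
  Z = 187 + 4·(-133) + 94 = -251
Comparing — Policy A: Z=-786, Policy B: Z=-251. Lowest is -786 (Policy A).

-786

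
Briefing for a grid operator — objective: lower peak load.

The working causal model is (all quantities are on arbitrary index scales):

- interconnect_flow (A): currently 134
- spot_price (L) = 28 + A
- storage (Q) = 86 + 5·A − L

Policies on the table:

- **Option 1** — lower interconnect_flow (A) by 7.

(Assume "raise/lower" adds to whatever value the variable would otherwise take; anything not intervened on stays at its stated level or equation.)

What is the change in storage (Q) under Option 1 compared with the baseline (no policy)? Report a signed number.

Baseline:
  A = 134
  L = 28 + 134 = 162
  Q = 86 + 5·134 − 162 = 594
Option 1 (A − 7):
  A = 134 − 7 = 127
  L = 28 + 127 = 155
  Q = 86 + 5·127 − 155 = 566
Change in Q: 566 − 594 = -28

-28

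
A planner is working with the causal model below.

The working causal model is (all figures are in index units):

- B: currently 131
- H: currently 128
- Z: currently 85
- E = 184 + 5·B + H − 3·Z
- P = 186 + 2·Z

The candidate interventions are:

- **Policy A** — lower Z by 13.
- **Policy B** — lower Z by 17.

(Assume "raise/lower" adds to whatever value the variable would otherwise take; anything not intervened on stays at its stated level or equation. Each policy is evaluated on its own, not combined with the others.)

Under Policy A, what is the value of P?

330

Policy A (Z − 13):
  Z = 85 − 13 = 72
  P = 186 + 2·72 = 330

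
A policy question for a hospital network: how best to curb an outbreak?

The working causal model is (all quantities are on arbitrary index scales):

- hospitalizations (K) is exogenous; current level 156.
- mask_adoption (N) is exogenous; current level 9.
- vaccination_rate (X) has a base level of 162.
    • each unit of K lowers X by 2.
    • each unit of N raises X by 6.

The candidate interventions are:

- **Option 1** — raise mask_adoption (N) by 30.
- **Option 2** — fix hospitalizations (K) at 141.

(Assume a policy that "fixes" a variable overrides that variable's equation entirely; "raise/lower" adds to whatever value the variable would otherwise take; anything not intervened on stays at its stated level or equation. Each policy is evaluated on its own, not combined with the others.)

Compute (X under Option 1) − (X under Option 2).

Option 1 (N + 30):
  K = 156
  N = 9 + 30 = 39
  X = 162 − 2·156 + 6·39 = 84
Option 2 (K := 141):
  K = 141
  N = 9
  X = 162 − 2·141 + 6·9 = -66
X: 84 − (-66) = 150

150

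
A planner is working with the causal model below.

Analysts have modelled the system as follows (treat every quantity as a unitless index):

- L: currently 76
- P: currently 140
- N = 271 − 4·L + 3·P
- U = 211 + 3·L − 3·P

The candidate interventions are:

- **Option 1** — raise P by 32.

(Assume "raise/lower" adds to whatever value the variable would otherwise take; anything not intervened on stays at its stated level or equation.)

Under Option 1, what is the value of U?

Option 1 (P + 32):
  L = 76
  P = 140 + 32 = 172
  U = 211 + 3·76 − 3·172 = -77

-77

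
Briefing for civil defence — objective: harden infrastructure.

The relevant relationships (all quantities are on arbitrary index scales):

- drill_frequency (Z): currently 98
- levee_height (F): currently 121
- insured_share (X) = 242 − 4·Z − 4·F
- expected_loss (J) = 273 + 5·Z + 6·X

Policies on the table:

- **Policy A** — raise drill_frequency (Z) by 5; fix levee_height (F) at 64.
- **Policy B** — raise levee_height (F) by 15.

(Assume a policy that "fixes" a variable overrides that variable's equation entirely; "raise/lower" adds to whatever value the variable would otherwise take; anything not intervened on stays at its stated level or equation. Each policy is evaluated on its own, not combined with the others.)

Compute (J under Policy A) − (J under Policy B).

1633

Policy A (Z + 5, F := 64):
  Z = 98 + 5 = 103
  F = 64
  X = 242 − 4·103 − 4·64 = -426
  J = 273 + 5·103 + 6·(-426) = -1768
Policy B (F + 15):
  Z = 98
  F = 121 + 15 = 136
  X = 242 − 4·98 − 4·136 = -694
  J = 273 + 5·98 + 6·(-694) = -3401
J: -1768 − (-3401) = 1633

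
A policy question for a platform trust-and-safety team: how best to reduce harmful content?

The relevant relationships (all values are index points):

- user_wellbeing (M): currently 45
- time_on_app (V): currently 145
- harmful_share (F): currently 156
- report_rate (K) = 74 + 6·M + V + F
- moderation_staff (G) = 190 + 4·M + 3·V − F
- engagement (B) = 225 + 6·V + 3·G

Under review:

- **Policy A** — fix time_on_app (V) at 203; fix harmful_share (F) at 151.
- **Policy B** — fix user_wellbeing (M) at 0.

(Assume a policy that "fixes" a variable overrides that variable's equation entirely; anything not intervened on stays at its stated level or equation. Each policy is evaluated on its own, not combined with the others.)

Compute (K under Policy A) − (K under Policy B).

Policy A (V := 203, F := 151):
  M = 45
  V = 203
  F = 151
  K = 74 + 6·45 + 203 + 151 = 698
Policy B (M := 0):
  M = 0
  V = 145
  F = 156
  K = 74 + 6·0 + 145 + 156 = 375
K: 698 − 375 = 323

323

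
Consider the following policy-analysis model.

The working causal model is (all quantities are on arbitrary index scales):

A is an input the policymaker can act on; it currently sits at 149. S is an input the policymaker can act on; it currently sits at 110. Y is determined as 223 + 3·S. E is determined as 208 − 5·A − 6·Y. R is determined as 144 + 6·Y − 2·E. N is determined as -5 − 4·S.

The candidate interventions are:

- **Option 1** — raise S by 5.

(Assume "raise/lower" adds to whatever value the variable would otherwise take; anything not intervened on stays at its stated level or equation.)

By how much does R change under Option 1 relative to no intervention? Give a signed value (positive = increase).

270

Baseline:
  A = 149
  S = 110
  Y = 223 + 3·110 = 553
  E = 208 − 5·149 − 6·553 = -3855
  R = 144 + 6·553 − 2·(-3855) = 11172
Option 1 (S + 5):
  A = 149
  S = 110 + 5 = 115
  Y = 223 + 3·115 = 568
  E = 208 − 5·149 − 6·568 = -3945
  R = 144 + 6·568 − 2·(-3945) = 11442
Change in R: 11442 − 11172 = 270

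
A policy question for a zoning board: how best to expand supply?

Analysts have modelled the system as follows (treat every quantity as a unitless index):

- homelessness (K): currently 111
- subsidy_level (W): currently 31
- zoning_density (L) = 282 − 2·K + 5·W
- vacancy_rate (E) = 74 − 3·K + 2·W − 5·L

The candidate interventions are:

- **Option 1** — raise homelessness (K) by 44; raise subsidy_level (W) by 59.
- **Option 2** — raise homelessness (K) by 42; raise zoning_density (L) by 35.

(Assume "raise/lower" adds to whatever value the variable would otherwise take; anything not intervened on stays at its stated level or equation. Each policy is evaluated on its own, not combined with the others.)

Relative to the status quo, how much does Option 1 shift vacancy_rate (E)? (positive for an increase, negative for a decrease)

-1049

Baseline:
  K = 111
  W = 31
  L = 282 − 2·111 + 5·31 = 215
  E = 74 − 3·111 + 2·31 − 5·215 = -1272
Option 1 (K + 44, W + 59):
  K = 111 + 44 = 155
  W = 31 + 59 = 90
  L = 282 − 2·155 + 5·90 = 422
  E = 74 − 3·155 + 2·90 − 5·422 = -2321
Change in E: -2321 − (-1272) = -1049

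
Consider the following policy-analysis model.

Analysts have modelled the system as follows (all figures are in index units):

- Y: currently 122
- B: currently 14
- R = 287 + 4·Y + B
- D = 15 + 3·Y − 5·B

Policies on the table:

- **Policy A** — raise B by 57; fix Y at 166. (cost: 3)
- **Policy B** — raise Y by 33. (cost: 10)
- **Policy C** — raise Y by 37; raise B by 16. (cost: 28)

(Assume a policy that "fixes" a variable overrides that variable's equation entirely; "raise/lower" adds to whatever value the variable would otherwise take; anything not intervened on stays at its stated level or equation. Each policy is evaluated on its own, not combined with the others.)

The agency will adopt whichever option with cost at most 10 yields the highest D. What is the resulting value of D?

410

Policy A (B + 57, Y := 166):
  Y = 166
  B = 14 + 57 = 71
  D = 15 + 3·166 − 5·71 = 158
Policy B (Y + 33):
  Y = 122 + 33 = 155
  B = 14
  D = 15 + 3·155 − 5·14 = 410
Comparing — Policy A: D=158, Policy B: D=410. Highest is 410 (Policy B).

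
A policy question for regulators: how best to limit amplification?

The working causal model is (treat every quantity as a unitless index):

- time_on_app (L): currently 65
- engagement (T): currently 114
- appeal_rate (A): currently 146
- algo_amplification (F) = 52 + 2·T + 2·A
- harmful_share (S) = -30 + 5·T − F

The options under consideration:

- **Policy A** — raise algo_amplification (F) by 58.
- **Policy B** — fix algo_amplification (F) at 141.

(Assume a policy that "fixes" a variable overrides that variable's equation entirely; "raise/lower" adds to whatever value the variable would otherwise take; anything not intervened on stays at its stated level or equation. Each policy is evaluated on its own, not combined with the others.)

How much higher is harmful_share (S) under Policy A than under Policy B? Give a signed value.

Policy A (F + 58):
  T = 114
  A = 146
  F = 52 + 2·114 + 2·146 (+58 from intervention) = 630
  S = -30 + 5·114 − 630 = -90
Policy B (F := 141):
  T = 114
  A = 146
  F = 141
  S = -30 + 5·114 − 141 = 399
S: -90 − 399 = -489

-489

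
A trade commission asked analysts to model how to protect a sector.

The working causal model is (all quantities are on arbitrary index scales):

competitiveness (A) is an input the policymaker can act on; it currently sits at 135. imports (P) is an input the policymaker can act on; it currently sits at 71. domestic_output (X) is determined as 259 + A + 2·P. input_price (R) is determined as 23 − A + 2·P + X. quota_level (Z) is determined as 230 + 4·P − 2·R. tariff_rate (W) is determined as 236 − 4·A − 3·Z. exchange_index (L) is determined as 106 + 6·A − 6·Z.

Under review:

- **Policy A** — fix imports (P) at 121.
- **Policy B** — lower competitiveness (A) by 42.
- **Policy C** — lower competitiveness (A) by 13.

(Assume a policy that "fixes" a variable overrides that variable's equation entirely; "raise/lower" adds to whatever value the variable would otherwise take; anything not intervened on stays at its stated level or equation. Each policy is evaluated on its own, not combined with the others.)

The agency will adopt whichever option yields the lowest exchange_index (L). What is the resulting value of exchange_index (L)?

Policy A (P := 121):
  A = 135
  P = 121
  X = 259 + 135 + 2·121 = 636
  R = 23 − 135 + 2·121 + 636 = 766
  Z = 230 + 4·121 − 2·766 = -818
  L = 106 + 6·135 − 6·(-818) = 5824
Policy B (A − 42):
  A = 135 − 42 = 93
  P = 71
  X = 259 + 93 + 2·71 = 494
  R = 23 − 93 + 2·71 + 494 = 566
  Z = 230 + 4·71 − 2·566 = -618
  L = 106 + 6·93 − 6·(-618) = 4372
Policy C (A − 13):
  A = 135 − 13 = 122
  P = 71
  X = 259 + 122 + 2·71 = 523
  R = 23 − 122 + 2·71 + 523 = 566
  Z = 230 + 4·71 − 2·566 = -618
  L = 106 + 6·122 − 6·(-618) = 4546
Comparing — Policy A: L=5824, Policy B: L=4372, Policy C: L=4546. Lowest is 4372 (Policy B).

4372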